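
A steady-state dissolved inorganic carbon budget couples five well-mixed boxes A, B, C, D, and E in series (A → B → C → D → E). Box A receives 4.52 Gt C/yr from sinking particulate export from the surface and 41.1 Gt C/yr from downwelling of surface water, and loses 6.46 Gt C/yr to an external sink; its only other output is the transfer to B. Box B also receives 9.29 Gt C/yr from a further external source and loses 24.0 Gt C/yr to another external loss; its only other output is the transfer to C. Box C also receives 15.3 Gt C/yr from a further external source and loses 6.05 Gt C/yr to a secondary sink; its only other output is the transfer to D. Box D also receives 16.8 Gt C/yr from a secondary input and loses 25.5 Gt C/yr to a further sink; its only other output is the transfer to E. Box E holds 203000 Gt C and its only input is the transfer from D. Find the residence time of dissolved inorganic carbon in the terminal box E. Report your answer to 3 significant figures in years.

Box A: F(A→B) = (4.52 + 41.1) − 6.46 = 39.160 Gt C/yr.
Box B: F(B→C) = (39.160 + 9.29) − 24.0 = 24.450 Gt C/yr.
Box C: F(C→D) = (24.450 + 15.3) − 6.05 = 33.700 Gt C/yr.
Box D: F(D→E) = (33.700 + 16.8) − 25.5 = 25.000 Gt C/yr.
Box E throughput = its input = 25.000 Gt C/yr; τ = 203000 / 25.000 = 8120 yr.

8120 yr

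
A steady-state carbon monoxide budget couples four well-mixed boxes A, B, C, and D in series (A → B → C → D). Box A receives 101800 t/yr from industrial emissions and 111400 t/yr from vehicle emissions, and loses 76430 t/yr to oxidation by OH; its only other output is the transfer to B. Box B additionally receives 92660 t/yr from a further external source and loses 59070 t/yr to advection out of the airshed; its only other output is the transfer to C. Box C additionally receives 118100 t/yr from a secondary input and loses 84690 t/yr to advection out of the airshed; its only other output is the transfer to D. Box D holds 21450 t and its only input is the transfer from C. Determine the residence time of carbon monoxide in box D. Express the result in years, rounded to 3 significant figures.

Box A: F(A→B) = (101800 + 111400) − 76430 = 136770 t/yr.
Box B: F(B→C) = (136770 + 92660) − 59070 = 170360 t/yr.
Box C: F(C→D) = (170360 + 118100) − 84690 = 203770 t/yr.
Box D throughput = its input = 203770 t/yr; τ = 21450 / 203770 = 0.1053 yr.

0.105 yr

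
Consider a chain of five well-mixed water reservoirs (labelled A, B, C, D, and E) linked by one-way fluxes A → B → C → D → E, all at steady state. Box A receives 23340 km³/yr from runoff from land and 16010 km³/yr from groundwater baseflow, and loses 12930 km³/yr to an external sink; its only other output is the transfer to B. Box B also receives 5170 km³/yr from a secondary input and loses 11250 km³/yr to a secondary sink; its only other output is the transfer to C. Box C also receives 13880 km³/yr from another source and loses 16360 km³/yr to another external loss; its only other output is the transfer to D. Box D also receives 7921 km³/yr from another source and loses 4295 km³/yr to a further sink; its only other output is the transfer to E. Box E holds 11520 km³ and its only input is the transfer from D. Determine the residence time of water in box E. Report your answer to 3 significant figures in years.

0.536 yr

Box A: F(A→B) = (23340 + 16010) − 12930 = 26420 km³/yr.
Box B: F(B→C) = (26420 + 5170) − 11250 = 20340 km³/yr.
Box C: F(C→D) = (20340 + 13880) − 16360 = 17860 km³/yr.
Box D: F(D→E) = (17860 + 7921) − 4295 = 21486 km³/yr.
Box E throughput = its input = 21486 km³/yr; τ = 11520 / 21486 = 0.5362 yr.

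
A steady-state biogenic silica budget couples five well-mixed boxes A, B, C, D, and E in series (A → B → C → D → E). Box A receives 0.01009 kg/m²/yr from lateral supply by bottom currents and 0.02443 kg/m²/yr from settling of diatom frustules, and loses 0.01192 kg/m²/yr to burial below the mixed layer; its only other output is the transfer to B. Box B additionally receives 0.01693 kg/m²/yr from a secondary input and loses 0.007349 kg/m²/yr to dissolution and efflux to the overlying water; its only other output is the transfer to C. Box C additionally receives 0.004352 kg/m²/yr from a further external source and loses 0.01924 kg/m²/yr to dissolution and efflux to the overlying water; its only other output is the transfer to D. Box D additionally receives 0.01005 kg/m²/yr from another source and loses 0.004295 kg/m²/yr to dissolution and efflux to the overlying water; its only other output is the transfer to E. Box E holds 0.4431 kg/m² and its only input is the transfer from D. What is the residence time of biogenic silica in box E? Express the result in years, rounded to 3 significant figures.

19.2 yr

Box A: F(A→B) = (0.01009 + 0.02443) − 0.01192 = 0.022600 kg/m²/yr.
Box B: F(B→C) = (0.022600 + 0.01693) − 0.007349 = 0.032181 kg/m²/yr.
Box C: F(C→D) = (0.032181 + 0.004352) − 0.01924 = 0.017293 kg/m²/yr.
Box D: F(D→E) = (0.017293 + 0.01005) − 0.004295 = 0.023048 kg/m²/yr.
Box E throughput = its input = 0.023048 kg/m²/yr; τ = 0.4431 / 0.023048 = 19.23 yr.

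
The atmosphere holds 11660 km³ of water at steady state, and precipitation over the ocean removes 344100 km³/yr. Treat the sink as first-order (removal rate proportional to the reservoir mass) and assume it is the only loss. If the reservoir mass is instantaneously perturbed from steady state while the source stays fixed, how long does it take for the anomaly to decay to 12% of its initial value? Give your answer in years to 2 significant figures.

0.072 yr

For a linear reservoir the anomaly decays as exp(−t/τ) with τ = M/F = 11660/344100 = 0.03389 yr.
exp(−t/τ) = 0.12 ⇒ t = −τ ln(0.12) = 0.03389 × 2.120 = 0.07185 yr.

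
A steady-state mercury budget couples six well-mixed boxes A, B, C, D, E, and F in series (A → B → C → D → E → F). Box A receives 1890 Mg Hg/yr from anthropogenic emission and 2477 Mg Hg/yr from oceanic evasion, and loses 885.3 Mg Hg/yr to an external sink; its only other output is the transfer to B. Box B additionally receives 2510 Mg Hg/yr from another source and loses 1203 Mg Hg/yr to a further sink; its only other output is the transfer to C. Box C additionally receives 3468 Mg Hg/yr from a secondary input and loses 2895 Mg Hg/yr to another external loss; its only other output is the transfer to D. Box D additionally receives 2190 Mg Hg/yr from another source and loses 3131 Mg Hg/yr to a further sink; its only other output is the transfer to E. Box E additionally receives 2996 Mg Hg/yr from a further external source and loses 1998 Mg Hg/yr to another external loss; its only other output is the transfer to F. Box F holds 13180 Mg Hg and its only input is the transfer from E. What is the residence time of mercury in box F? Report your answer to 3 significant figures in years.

Box A: F(A→B) = (1890 + 2477) − 885.3 = 3481.7 Mg Hg/yr.
Box B: F(B→C) = (3481.7 + 2510) − 1203 = 4788.7 Mg Hg/yr.
Box C: F(C→D) = (4788.7 + 3468) − 2895 = 5361.7 Mg Hg/yr.
Box D: F(D→E) = (5361.7 + 2190) − 3131 = 4420.7 Mg Hg/yr.
Box E: F(E→F) = (4420.7 + 2996) − 1998 = 5418.7 Mg Hg/yr.
Box F throughput = its input = 5418.7 Mg Hg/yr; τ = 13180 / 5418.7 = 2.432 yr.

2.43 yr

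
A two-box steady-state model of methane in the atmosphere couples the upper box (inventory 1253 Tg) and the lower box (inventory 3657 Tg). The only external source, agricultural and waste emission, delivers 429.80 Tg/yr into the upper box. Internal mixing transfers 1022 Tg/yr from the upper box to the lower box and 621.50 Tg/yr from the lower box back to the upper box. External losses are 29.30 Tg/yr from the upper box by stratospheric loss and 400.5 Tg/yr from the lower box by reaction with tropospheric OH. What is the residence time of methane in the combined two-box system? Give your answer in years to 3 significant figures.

Treat the two boxes together as one reservoir: the mixing fluxes between them are internal recycling, so τ = ΣM / Σ(external losses).
M_total = 1253 + 3657 = 4910.0 Tg.
ΣF_external_out = 29.30 + 400.5 = 429.80 Tg/yr.
τ = M_total / ΣF_ext = 4910.0 / 429.80 = 11.42 yr.

11.4 yr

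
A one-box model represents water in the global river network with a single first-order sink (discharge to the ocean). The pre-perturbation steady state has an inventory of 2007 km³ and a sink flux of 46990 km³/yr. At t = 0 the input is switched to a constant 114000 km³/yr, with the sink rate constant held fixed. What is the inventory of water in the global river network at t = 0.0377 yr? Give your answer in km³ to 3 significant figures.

Residence time τ = M₀/F₀ = 0.04271 yr. The eventual steady state is M_∞ = M₀·(F₁/F₀) = 2007 × 114000/46990 = 4869.1 km³.
The anomaly ΔM(t) = M(t) − M_∞ decays as ΔM₀·e^(−t/τ) with ΔM₀ = 2007 − 4869.1 = −2862 km³.
At t = 0.0377 yr, e^(−t/τ) = e^(−0.8827) = 0.4137, so ΔM = −1184 km³ and M = 4869.1 − 1184 = 3685.1 km³.

3690 km³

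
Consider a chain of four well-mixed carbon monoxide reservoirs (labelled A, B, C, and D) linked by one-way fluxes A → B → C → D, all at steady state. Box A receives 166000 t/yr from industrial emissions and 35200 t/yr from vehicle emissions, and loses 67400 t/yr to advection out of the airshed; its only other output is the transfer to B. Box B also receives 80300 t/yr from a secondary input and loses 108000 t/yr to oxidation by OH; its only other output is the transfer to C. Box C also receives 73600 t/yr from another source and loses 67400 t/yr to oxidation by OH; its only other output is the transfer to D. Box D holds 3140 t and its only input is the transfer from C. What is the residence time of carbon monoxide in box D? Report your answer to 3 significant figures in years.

0.0280 yr

Box A: F(A→B) = (166000 + 35200) − 67400 = 133800 t/yr.
Box B: F(B→C) = (133800 + 80300) − 108000 = 106100 t/yr.
Box C: F(C→D) = (106100 + 73600) − 67400 = 112300 t/yr.
Box D throughput = its input = 112300 t/yr; τ = 3140 / 112300 = 0.02796 yr.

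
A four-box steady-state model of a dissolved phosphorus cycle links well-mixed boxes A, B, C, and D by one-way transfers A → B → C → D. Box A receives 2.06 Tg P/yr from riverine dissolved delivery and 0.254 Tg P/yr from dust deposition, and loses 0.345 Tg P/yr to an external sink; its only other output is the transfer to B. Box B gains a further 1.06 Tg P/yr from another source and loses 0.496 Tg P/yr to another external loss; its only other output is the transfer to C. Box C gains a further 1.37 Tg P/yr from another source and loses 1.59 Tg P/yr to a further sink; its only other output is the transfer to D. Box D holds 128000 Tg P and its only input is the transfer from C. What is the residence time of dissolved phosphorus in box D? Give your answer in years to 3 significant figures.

Box A: F(A→B) = (2.06 + 0.254) − 0.345 = 1.9690 Tg P/yr.
Box B: F(B→C) = (1.9690 + 1.06) − 0.496 = 2.5330 Tg P/yr.
Box C: F(C→D) = (2.5330 + 1.37) − 1.59 = 2.3130 Tg P/yr.
Box D throughput = its input = 2.3130 Tg P/yr; τ = 128000 / 2.3130 = 55340 yr.

55300 yr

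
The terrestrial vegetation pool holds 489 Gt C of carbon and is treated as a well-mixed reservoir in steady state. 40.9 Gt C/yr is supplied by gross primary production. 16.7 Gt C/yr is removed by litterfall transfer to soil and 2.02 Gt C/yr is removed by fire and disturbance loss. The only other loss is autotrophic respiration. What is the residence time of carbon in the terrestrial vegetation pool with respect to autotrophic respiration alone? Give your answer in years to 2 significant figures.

At steady state ΣF_in = ΣF_out.
ΣF_in = 40.900 Gt C/yr.
Autotrophic respiration flux = ΣF_in − (16.7 + 2.02) = 40.900 − 18.72 = 22.18 Gt C/yr.
τ = M / F = 489 / 22.18 = 22.05 yr.

22 yr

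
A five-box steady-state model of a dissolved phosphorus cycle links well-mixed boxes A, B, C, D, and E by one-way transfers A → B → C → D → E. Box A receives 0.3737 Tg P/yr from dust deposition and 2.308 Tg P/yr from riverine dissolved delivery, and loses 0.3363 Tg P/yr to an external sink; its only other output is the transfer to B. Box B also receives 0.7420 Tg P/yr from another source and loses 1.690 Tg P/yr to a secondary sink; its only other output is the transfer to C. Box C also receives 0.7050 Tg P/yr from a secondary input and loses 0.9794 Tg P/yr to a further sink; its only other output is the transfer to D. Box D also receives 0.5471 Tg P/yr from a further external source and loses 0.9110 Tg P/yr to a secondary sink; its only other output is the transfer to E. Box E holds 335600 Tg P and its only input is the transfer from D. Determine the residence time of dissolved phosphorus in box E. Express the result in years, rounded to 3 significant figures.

442000 yr

Box A: F(A→B) = (0.3737 + 2.308) − 0.3363 = 2.3454 Tg P/yr.
Box B: F(B→C) = (2.3454 + 0.7420) − 1.690 = 1.3974 Tg P/yr.
Box C: F(C→D) = (1.3974 + 0.7050) − 0.9794 = 1.1230 Tg P/yr.
Box D: F(D→E) = (1.1230 + 0.5471) − 0.9110 = 0.75910 Tg P/yr.
Box E throughput = its input = 0.75910 Tg P/yr; τ = 335600 / 0.75910 = 442100 yr.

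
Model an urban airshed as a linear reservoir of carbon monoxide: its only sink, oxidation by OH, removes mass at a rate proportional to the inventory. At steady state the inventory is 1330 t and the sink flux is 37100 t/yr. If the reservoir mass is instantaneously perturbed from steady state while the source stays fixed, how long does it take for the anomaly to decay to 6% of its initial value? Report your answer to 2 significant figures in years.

For a linear reservoir the anomaly decays as exp(−t/τ) with τ = M/F = 1330/37100 = 0.03585 yr.
exp(−t/τ) = 0.06 ⇒ t = −τ ln(0.06) = 0.03585 × 2.813 = 0.1009 yr.

0.10 yr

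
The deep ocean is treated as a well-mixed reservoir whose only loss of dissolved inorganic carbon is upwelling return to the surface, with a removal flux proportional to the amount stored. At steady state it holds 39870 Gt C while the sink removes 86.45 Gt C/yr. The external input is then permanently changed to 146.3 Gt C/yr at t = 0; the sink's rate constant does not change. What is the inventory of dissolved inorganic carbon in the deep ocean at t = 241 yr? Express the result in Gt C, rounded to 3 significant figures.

Residence time τ = M₀/F₀ = 461.2 yr. The eventual steady state is M_∞ = M₀·(F₁/F₀) = 39870 × 146.3/86.45 = 67472 Gt C.
The anomaly ΔM(t) = M(t) − M_∞ decays as ΔM₀·e^(−t/τ) with ΔM₀ = 39870 − 67472 = −27600 Gt C.
At t = 241 yr, e^(−t/τ) = e^(−0.5226) = 0.5930, so ΔM = −16370 Gt C and M = 67472 − 16370 = 51104 Gt C.

51100 Gt C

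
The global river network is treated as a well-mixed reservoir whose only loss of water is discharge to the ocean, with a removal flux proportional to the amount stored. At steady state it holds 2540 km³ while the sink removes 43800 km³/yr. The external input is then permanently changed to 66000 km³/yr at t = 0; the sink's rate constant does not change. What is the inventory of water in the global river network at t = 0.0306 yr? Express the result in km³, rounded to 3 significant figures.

3070 km³

The sink rate constant is k = F₀/M₀ = 43800/2540 = 17.24 yr⁻¹.
Solving dM/dt = F₁ − kM with M(0) = M₀ gives M(t) = F₁/k + (M₀ − F₁/k)·e^(−kt).
F₁/k = 66000/17.24 = 3827.4 km³; kt = 17.24 × 0.0306 = 0.5277, e^(−kt) = 0.5900.
M(0.0306) = 3827.4 + (2540 − 3827.4) × 0.5900 = 3827.4 − 759.5 = 3067.9 km³.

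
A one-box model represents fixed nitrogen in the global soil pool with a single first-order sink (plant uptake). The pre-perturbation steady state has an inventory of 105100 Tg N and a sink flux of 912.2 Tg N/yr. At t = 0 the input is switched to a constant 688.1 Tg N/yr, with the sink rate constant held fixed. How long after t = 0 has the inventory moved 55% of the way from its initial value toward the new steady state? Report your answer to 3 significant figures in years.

τ = M₀/F₀ = 105100/912.2 = 115.2 yr.
The remaining gap fraction is e^(−t/τ); 55% covered ⇒ e^(−t/τ) = 0.450.
t = −τ ln(0.450) = 115.2 × 0.7985 = 92.00 yr.

92.0 yr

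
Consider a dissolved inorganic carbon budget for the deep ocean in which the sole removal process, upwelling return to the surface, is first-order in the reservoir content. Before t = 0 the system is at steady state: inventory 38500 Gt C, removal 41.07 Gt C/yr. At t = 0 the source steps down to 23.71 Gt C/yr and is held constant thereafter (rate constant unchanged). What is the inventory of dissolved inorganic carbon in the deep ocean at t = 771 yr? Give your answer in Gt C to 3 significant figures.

29400 Gt C

τ = M₀/F₀ = 38500/41.07 = 937.4 yr; rate constant k = 1/τ.
New steady state M_∞ = F₁/k = F₁·τ = 23.71 × 937.4 = 22226 Gt C.
M(t) = M_∞ + (M₀ − M_∞)·e^(−t/τ); t/τ = 771/937.4 = 0.8225, so e^(−t/τ) = 0.4393.
M(t) = 22226 + 16270 × 0.4393 = 29376 Gt C.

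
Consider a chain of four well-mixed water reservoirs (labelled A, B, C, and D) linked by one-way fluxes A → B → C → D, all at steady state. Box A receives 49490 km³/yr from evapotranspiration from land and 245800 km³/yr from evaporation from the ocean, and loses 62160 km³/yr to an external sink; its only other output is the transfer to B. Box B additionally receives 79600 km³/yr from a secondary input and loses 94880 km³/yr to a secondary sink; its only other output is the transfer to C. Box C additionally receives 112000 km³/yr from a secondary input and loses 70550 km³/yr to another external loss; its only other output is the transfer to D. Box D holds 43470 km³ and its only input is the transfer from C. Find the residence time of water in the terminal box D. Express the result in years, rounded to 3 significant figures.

Box A: F(A→B) = (49490 + 245800) − 62160 = 233130 km³/yr.
Box B: F(B→C) = (233130 + 79600) − 94880 = 217850 km³/yr.
Box C: F(C→D) = (217850 + 112000) − 70550 = 259300 km³/yr.
Box D throughput = its input = 259300 km³/yr; τ = 43470 / 259300 = 0.1676 yr.

0.168 yr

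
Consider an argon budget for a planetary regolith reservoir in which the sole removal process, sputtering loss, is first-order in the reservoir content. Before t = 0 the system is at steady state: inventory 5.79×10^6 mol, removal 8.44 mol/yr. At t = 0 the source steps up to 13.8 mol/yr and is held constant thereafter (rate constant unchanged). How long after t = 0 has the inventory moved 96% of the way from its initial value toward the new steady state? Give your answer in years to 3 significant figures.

2.21×10^6 yr

τ = M₀/F₀ = 5.79×10^6/8.44 = 686000 yr.
The remaining gap fraction is e^(−t/τ); 96% covered ⇒ e^(−t/τ) = 0.0400.
t = −τ ln(0.0400) = 686000 × 3.219 = 2.208×10^6 yr.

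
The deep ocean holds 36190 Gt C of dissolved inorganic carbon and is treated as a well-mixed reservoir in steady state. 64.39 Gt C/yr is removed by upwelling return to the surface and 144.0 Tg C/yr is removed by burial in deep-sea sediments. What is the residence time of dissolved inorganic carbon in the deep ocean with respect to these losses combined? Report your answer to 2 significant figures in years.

Convert the burial in deep-sea sediments flux: 144.0 Tg C/yr = 0.1440 Gt C/yr.
Total removal = 64.39 + 0.1440 = 64.534 Gt C/yr.
τ = M / ΣF_out = 36190 / 64.534 = 560.8 yr.

560 yr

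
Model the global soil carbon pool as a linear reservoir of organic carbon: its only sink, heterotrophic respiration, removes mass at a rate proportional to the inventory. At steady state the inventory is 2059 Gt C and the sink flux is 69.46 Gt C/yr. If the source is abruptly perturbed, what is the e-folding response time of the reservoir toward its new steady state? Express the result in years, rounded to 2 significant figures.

30 yr

For a linear reservoir the response time equals the residence time τ = M/F.
τ = 2059 / 69.46 = 29.64 yr.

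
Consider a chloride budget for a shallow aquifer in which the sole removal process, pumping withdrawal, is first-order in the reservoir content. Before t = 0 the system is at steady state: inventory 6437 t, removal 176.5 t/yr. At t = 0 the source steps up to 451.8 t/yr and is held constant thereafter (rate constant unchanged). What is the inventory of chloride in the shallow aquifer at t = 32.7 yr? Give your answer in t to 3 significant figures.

12400 t

The sink rate constant is k = F₀/M₀ = 176.5/6437 = 0.02742 yr⁻¹.
Solving dM/dt = F₁ − kM with M(0) = M₀ gives M(t) = F₁/k + (M₀ − F₁/k)·e^(−kt).
F₁/k = 451.8/0.02742 = 16477 t; kt = 0.02742 × 32.7 = 0.8966, e^(−kt) = 0.4079.
M(32.7) = 16477 + (6437 − 16477) × 0.4079 = 16477 − 4096 = 12381 t.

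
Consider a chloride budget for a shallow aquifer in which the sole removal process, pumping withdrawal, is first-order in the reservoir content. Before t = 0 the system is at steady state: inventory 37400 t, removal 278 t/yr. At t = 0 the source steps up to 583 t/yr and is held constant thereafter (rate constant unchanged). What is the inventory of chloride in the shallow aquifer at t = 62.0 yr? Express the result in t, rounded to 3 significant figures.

The sink rate constant is k = F₀/M₀ = 278/37400 = 0.007433 yr⁻¹.
Solving dM/dt = F₁ − kM with M(0) = M₀ gives M(t) = F₁/k + (M₀ − F₁/k)·e^(−kt).
F₁/k = 583/0.007433 = 78432 t; kt = 0.007433 × 62.0 = 0.4609, e^(−kt) = 0.6307.
M(62.0) = 78432 + (37400 − 78432) × 0.6307 = 78432 − 25880 = 52551 t.

52600 t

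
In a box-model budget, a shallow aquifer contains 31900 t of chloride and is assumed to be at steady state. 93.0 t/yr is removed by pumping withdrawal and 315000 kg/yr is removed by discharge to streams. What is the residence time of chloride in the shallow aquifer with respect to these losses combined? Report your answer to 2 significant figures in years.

78 yr

Convert the discharge to streams flux: 315000 kg/yr = 315.0 t/yr.
Total removal = 93.00 + 315.0 = 408.00 t/yr.
τ = M / ΣF_out = 31900 / 408.00 = 78.19 yr.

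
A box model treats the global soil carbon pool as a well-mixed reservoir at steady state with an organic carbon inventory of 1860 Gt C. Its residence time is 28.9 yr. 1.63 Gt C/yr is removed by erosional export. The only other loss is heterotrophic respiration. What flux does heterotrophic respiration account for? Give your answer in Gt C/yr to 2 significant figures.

Total removal F = M/τ = 1860 / 28.9 = 64.36 Gt C/yr.
Heterotrophic respiration = F − (1.63) = 64.36 − 1.630 = 62.73 Gt C/yr.

63 Gt C/yr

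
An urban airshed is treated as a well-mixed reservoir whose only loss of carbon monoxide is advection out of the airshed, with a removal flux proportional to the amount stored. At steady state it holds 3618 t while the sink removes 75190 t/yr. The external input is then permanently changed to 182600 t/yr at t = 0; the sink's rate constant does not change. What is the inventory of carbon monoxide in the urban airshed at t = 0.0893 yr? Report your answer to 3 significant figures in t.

7980 t

Residence time τ = M₀/F₀ = 0.04812 yr. The eventual steady state is M_∞ = M₀·(F₁/F₀) = 3618 × 182600/75190 = 8786.4 t.
The anomaly ΔM(t) = M(t) − M_∞ decays as ΔM₀·e^(−t/τ) with ΔM₀ = 3618 − 8786.4 = −5168 t.
At t = 0.0893 yr, e^(−t/τ) = e^(−1.856) = 0.1563, so ΔM = −807.9 t and M = 8786.4 − 807.9 = 7978.4 t.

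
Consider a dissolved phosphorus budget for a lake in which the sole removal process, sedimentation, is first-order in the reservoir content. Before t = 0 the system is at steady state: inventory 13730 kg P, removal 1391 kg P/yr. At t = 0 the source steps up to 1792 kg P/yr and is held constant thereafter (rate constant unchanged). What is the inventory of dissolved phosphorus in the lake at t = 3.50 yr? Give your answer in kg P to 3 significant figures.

14900 kg P

Residence time τ = M₀/F₀ = 9.871 yr. The eventual steady state is M_∞ = M₀·(F₁/F₀) = 13730 × 1792/1391 = 17688 kg P.
The anomaly ΔM(t) = M(t) − M_∞ decays as ΔM₀·e^(−t/τ) with ΔM₀ = 13730 − 17688 = −3958 kg P.
At t = 3.50 yr, e^(−t/τ) = e^(−0.3546) = 0.7015, so ΔM = −2776 kg P and M = 17688 − 2776 = 14912 kg P.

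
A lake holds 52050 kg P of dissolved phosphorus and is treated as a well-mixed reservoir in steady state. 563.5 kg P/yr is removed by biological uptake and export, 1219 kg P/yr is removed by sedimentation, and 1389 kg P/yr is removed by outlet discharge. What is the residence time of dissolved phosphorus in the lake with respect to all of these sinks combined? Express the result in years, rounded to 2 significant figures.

Total removal flux = 563.5 + 1219 + 1389 = 3171.5 kg P/yr.
τ = M / ΣF_out = 52050 / 3171.5 = 16.41 yr.

16 yr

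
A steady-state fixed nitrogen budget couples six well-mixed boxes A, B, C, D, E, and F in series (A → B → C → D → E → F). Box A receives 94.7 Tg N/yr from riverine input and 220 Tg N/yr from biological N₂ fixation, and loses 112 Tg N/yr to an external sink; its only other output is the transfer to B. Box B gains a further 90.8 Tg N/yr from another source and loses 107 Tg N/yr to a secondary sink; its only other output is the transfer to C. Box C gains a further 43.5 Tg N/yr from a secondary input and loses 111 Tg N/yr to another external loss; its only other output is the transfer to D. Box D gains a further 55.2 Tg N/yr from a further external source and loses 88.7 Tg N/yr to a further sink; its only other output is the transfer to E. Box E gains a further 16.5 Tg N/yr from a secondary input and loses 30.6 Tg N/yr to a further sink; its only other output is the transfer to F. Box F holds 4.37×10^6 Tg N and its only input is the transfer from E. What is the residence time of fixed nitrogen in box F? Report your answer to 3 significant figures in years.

61200 yr

Box A: F(A→B) = (94.7 + 220) − 112 = 202.70 Tg N/yr.
Box B: F(B→C) = (202.70 + 90.8) − 107 = 186.50 Tg N/yr.
Box C: F(C→D) = (186.50 + 43.5) − 111 = 119.00 Tg N/yr.
Box D: F(D→E) = (119.00 + 55.2) − 88.7 = 85.500 Tg N/yr.
Box E: F(E→F) = (85.500 + 16.5) − 30.6 = 71.400 Tg N/yr.
Box F throughput = its input = 71.400 Tg N/yr; τ = 4.37×10^6 / 71.400 = 61200 yr.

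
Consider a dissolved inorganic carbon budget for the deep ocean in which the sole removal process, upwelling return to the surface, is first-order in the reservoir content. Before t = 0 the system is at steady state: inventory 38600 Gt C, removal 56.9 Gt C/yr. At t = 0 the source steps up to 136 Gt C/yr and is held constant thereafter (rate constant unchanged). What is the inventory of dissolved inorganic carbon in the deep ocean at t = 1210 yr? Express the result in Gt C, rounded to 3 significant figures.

83200 Gt C

The sink rate constant is k = F₀/M₀ = 56.9/38600 = 0.001474 yr⁻¹.
Solving dM/dt = F₁ − kM with M(0) = M₀ gives M(t) = F₁/k + (M₀ − F₁/k)·e^(−kt).
F₁/k = 136/0.001474 = 92260 Gt C; kt = 0.001474 × 1210 = 1.784, e^(−kt) = 0.1680.
M(1210) = 92260 + (38600 − 92260) × 0.1680 = 92260 − 9016 = 83244 Gt C.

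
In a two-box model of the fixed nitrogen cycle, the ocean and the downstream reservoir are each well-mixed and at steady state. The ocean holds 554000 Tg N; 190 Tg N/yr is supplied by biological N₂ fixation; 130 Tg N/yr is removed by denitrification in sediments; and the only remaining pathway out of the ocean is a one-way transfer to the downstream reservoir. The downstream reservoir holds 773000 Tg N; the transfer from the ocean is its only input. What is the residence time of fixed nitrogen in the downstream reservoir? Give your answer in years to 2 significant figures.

13000 yr

Balance the ocean: ΣF_in = 190.00 Tg N/yr.
Transfer to the downstream reservoir = ΣF_in − (130) = 60.000 Tg N/yr.
At steady state the output of the downstream reservoir equals its input, 60.000 Tg N/yr.
τ = M / F = 773000 / 60.000 = 12880 yr.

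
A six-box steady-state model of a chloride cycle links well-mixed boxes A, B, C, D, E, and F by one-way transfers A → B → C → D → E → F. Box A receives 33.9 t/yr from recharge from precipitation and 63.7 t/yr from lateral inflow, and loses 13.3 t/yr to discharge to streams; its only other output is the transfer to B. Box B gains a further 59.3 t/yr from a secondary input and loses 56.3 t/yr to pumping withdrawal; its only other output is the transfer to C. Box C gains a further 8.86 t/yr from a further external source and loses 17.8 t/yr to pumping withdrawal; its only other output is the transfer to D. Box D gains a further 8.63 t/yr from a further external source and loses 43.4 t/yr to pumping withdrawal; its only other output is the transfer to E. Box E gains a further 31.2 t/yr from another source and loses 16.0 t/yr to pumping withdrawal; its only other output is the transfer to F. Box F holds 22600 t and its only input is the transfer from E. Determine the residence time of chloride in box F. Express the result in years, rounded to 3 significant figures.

384 yr

Box A: F(A→B) = (33.9 + 63.7) − 13.3 = 84.300 t/yr.
Box B: F(B→C) = (84.300 + 59.3) − 56.3 = 87.300 t/yr.
Box C: F(C→D) = (87.300 + 8.86) − 17.8 = 78.360 t/yr.
Box D: F(D→E) = (78.360 + 8.63) − 43.4 = 43.590 t/yr.
Box E: F(E→F) = (43.590 + 31.2) − 16.0 = 58.790 t/yr.
Box F throughput = its input = 58.790 t/yr; τ = 22600 / 58.790 = 384.4 yr.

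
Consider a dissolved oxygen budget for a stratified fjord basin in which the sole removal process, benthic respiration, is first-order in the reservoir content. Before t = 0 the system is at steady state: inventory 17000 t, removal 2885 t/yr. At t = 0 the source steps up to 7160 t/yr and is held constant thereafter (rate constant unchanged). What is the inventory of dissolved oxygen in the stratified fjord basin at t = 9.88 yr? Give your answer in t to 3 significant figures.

Residence time τ = M₀/F₀ = 5.893 yr. The eventual steady state is M_∞ = M₀·(F₁/F₀) = 17000 × 7160/2885 = 42191 t.
The anomaly ΔM(t) = M(t) − M_∞ decays as ΔM₀·e^(−t/τ) with ΔM₀ = 17000 − 42191 = −25190 t.
At t = 9.88 yr, e^(−t/τ) = e^(−1.677) = 0.1870, so ΔM = −4710 t and M = 42191 − 4710 = 37480 t.

37500 t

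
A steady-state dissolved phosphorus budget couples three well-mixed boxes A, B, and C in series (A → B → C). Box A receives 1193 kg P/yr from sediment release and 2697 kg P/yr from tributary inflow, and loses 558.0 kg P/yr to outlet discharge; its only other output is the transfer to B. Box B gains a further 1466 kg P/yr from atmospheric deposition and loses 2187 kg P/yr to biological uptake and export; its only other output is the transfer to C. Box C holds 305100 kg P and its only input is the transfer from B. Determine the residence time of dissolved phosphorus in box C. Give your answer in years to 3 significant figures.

117 yr

Box A: F(A→B) = (1193 + 2697) − 558.0 = 3332.0 kg P/yr.
Box B: F(B→C) = (3332.0 + 1466) − 2187 = 2611.0 kg P/yr.
Box C throughput = its input = 2611.0 kg P/yr; τ = 305100 / 2611.0 = 116.9 yr.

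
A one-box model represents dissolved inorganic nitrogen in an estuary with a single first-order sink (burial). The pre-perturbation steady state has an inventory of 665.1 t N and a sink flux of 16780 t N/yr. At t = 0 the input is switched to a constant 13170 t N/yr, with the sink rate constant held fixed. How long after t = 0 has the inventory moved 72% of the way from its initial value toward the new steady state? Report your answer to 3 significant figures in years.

0.0505 yr

τ = M₀/F₀ = 665.1/16780 = 0.03964 yr.
The remaining gap fraction is e^(−t/τ); 72% covered ⇒ e^(−t/τ) = 0.280.
t = −τ ln(0.280) = 0.03964 × 1.273 = 0.05046 yr.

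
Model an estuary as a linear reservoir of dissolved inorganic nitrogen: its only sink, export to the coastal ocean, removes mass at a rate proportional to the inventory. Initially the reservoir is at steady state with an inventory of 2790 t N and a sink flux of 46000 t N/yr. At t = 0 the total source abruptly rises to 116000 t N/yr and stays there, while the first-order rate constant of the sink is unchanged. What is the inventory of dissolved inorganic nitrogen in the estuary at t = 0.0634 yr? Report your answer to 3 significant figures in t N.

5540 t N

Residence time τ = M₀/F₀ = 0.06065 yr. The eventual steady state is M_∞ = M₀·(F₁/F₀) = 2790 × 116000/46000 = 7035.7 t N.
The anomaly ΔM(t) = M(t) − M_∞ decays as ΔM₀·e^(−t/τ) with ΔM₀ = 2790 − 7035.7 = −4246 t N.
At t = 0.0634 yr, e^(−t/τ) = e^(−1.045) = 0.3516, so ΔM = −1493 t N and M = 7035.7 − 1493 = 5542.9 t N.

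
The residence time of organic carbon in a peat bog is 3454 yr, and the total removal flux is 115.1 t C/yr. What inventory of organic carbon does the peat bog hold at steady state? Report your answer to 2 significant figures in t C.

400000 t C

τ = M/F ⇒ M = τ × F = 3454 × 115.1 = 397600 t C.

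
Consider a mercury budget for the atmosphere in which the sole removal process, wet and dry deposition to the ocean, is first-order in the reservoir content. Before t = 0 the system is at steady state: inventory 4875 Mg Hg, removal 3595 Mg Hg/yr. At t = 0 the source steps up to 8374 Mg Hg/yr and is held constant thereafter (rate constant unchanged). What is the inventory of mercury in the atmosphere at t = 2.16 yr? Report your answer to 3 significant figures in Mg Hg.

10000 Mg Hg

τ = M₀/F₀ = 4875/3595 = 1.356 yr; rate constant k = 1/τ.
New steady state M_∞ = F₁/k = F₁·τ = 8374 × 1.356 = 11356 Mg Hg.
M(t) = M_∞ + (M₀ − M_∞)·e^(−t/τ); t/τ = 2.16/1.356 = 1.593, so e^(−t/τ) = 0.2033.
M(t) = 11356 − 6481 × 0.2033 = 10038 Mg Hg.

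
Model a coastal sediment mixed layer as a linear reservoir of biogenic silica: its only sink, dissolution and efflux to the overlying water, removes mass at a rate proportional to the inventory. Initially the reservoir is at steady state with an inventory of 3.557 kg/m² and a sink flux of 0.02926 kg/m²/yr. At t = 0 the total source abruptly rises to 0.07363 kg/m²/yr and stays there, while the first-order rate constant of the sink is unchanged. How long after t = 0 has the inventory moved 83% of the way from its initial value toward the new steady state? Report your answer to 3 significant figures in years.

τ = M₀/F₀ = 3.557/0.02926 = 121.6 yr.
The remaining gap fraction is e^(−t/τ); 83% covered ⇒ e^(−t/τ) = 0.170.
t = −τ ln(0.170) = 121.6 × 1.772 = 215.4 yr.

215 yr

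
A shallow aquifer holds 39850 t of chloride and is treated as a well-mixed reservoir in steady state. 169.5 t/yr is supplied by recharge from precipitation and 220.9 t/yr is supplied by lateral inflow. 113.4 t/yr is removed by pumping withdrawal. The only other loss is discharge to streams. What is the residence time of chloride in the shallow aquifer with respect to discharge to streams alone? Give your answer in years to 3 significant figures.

At steady state ΣF_in = ΣF_out.
ΣF_in = 169.5 + 220.9 = 390.40 t/yr.
Discharge to streams flux = ΣF_in − (113.4) = 390.40 − 113.4 = 277.0 t/yr.
τ = M / F = 39850 / 277.0 = 143.9 yr.

144 yr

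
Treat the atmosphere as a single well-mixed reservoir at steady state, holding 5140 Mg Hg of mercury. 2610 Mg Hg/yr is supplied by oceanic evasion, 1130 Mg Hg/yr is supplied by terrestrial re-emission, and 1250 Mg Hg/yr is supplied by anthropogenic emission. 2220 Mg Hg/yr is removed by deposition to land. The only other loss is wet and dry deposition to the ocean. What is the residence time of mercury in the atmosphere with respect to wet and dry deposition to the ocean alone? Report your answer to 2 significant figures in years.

At steady state ΣF_in = ΣF_out.
ΣF_in = 2610 + 1130 + 1250 = 4990.0 Mg Hg/yr.
Wet and dry deposition to the ocean flux = ΣF_in − (2220) = 4990.0 − 2220 = 2770 Mg Hg/yr.
τ = M / F = 5140 / 2770 = 1.856 yr.

1.9 yr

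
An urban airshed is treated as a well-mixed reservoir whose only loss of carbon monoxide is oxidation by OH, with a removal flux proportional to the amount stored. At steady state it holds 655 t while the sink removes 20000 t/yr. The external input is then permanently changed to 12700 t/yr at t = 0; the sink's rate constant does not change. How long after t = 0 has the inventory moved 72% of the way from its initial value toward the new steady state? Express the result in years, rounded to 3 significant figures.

τ = M₀/F₀ = 655/20000 = 0.03275 yr.
The remaining gap fraction is e^(−t/τ); 72% covered ⇒ e^(−t/τ) = 0.280.
t = −τ ln(0.280) = 0.03275 × 1.273 = 0.04169 yr.

0.0417 yr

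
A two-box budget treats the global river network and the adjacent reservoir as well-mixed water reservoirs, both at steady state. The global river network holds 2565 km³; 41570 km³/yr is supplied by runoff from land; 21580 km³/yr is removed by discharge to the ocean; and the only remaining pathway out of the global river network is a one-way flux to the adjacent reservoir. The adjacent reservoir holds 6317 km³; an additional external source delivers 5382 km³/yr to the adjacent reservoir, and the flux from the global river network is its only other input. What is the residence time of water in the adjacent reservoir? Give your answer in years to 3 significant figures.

0.249 yr

Balance the global river network: ΣF_in = 41570 km³/yr.
Flux to the adjacent reservoir = ΣF_in − (21580) = 19990 km³/yr.
Total input to the adjacent reservoir = 19990 + 5382 = 25372 km³/yr; at steady state this equals its total output.
τ = M / F = 6317 / 25372 = 0.2490 yr.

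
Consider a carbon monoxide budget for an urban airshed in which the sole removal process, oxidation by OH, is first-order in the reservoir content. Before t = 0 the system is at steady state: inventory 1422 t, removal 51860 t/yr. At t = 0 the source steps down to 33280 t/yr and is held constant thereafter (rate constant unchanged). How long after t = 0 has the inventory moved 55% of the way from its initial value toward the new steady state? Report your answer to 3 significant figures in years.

0.0219 yr

τ = M₀/F₀ = 1422/51860 = 0.02742 yr.
The remaining gap fraction is e^(−t/τ); 55% covered ⇒ e^(−t/τ) = 0.450.
t = −τ ln(0.450) = 0.02742 × 0.7985 = 0.02190 yr.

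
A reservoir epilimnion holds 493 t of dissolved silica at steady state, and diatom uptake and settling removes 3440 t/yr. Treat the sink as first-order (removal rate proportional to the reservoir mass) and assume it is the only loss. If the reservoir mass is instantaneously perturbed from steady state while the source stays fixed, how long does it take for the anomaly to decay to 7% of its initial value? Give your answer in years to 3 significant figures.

0.381 yr

For a linear reservoir the anomaly decays as exp(−t/τ) with τ = M/F = 493/3440 = 0.1433 yr.
exp(−t/τ) = 0.07 ⇒ t = −τ ln(0.07) = 0.1433 × 2.659 = 0.3811 yr.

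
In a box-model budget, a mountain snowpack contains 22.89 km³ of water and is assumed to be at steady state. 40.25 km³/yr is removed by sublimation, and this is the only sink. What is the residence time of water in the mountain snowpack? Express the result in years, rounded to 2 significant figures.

0.57 yr

τ = M / F = 22.89 / 40.25 = 0.5687 yr.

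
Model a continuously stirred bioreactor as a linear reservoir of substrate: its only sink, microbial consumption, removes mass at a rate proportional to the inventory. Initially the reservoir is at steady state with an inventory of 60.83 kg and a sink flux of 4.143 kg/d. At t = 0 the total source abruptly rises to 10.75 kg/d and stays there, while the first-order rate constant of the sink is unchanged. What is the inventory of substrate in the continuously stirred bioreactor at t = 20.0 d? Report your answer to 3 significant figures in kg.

The sink rate constant is k = F₀/M₀ = 4.143/60.83 = 0.06811 d⁻¹.
Solving dM/dt = F₁ − kM with M(0) = M₀ gives M(t) = F₁/k + (M₀ − F₁/k)·e^(−kt).
F₁/k = 10.75/0.06811 = 157.84 kg; kt = 0.06811 × 20.0 = 1.362, e^(−kt) = 0.2561.
M(20.0) = 157.84 + (60.83 − 157.84) × 0.2561 = 157.84 − 24.84 = 132.99 kg.

133 kg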